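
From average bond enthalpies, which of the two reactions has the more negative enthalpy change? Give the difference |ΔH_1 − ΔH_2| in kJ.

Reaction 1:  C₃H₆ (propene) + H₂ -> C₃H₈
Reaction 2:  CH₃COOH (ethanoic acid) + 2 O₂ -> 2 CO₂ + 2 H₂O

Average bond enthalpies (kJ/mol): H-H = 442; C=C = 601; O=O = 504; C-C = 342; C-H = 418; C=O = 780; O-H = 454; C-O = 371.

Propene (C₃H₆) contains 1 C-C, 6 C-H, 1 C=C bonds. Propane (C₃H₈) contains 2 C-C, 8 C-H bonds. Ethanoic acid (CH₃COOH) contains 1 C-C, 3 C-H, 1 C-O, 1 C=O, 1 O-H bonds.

Reaction 1:
  Bonds broken (reactants):
    C-C: 1 × 342 = 342
    C-H: 6 × 418 = 2508
    C=C: 1 × 601 = 601
    H-H: 1 × 442 = 442
    Σ(broken) = 3893 kJ
  Bonds formed (products):
    C-C: 2 × 342 = 684
    C-H: 8 × 418 = 3344
    Σ(formed) = 4028 kJ
  ΔH_1 = 3893 − 4028 = −135 kJ
Reaction 2:
  Bonds broken (reactants):
    C-C: 1 × 342 = 342
    C-H: 3 × 418 = 1254
    C-O: 1 × 371 = 371
    C=O: 1 × 780 = 780
    O-H: 1 × 454 = 454
    O=O: 2 × 504 = 1008
    Σ(broken) = 4209 kJ
  Bonds formed (products):
    C=O: 4 × 780 = 3120
    O-H: 4 × 454 = 1816
    Σ(formed) = 4936 kJ
  ΔH_2 = 4209 − 4936 = −727 kJ
ΔH_1 − ΔH_2 = +592 kJ, so reaction 2 has the more negative ΔH; |ΔH_1 − ΔH_2| = 592 kJ.

Reaction 2, by 592 kJ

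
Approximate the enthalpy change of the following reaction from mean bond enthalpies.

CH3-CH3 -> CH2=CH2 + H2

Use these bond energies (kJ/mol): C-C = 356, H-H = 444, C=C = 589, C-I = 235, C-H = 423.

Bonds broken (reactants):
  C-C: 1 × 356 = 356
  C-H: 6 × 423 = 2538
  Σ(broken) = 2894 kJ
Bonds formed (products):
  C-H: 4 × 423 = 1692
  C=C: 1 × 589 = 589
  H-H: 1 × 444 = 444
  Σ(formed) = 2725 kJ
ΔH = Σ(broken) − Σ(formed) = 2894 − 2725 = +169 kJ

ΔH ≈ +169 kJ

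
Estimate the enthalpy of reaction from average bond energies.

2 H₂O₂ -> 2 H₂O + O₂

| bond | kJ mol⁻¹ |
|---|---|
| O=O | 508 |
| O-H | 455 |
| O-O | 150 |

ΔH ≈ −208 kJ

Bonds broken (reactants):
  O-H: 4 × 455 = 1820
  O-O: 2 × 150 = 300
  Σ(broken) = 2120 kJ
Bonds formed (products):
  O-H: 4 × 455 = 1820
  O=O: 1 × 508 = 508
  Σ(formed) = 2328 kJ
ΔH = Σ(broken) − Σ(formed) = 2120 − 2328 = −208 kJ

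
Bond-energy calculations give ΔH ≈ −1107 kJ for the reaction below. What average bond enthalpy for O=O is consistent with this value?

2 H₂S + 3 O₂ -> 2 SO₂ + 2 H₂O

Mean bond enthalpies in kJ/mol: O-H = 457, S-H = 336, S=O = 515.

Let D be the O=O bond energy.
Σ(broken) = 3×D + 4×336 = 1344 + 3D
Σ(formed) = 4×457 + 4×515 = 3888
ΔH = Σ(broken) − Σ(formed) = (1344 + 3D) − (3888) = −2544 + 3D
Setting this equal to −1107 kJ gives 3D = 1437, so D = 479 kJ/mol.

D(O=O) ≈ 479 kJ/mol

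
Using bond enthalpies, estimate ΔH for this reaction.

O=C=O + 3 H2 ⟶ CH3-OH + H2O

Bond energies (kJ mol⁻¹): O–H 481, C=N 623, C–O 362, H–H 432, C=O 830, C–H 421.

ΔH ≈ −112 kJ

Bonds broken (reactants):
  C=O: 2 × 830 = 1660
  H–H: 3 × 432 = 1296
  Σ(broken) = 2956 kJ
Bonds formed (products):
  C–H: 3 × 421 = 1263
  C–O: 1 × 362 = 362
  O–H: 3 × 481 = 1443
  Σ(formed) = 3068 kJ
ΔH = Σ(broken) − Σ(formed) = 2956 − 3068 = −112 kJ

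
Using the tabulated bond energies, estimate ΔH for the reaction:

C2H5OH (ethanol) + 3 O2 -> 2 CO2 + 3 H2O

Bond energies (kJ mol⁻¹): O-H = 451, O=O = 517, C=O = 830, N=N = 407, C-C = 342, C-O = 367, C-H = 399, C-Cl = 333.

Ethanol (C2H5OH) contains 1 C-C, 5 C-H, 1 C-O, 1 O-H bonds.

ΔH ≈ −1320 kJ

Bonds broken (reactants):
  C-C: 1 × 342 = 342
  C-H: 5 × 399 = 1995
  C-O: 1 × 367 = 367
  O-H: 1 × 451 = 451
  O=O: 3 × 517 = 1551
  Σ(broken) = 4706 kJ
Bonds formed (products):
  C=O: 4 × 830 = 3320
  O-H: 6 × 451 = 2706
  Σ(formed) = 6026 kJ
ΔH = Σ(broken) − Σ(formed) = 4706 − 6026 = −1320 kJ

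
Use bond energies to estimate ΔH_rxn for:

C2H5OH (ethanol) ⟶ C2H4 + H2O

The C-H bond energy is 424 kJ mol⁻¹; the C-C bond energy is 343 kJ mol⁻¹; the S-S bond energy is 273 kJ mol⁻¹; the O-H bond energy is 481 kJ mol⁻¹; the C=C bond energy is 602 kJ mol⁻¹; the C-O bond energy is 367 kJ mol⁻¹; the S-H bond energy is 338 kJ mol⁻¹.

Bonds broken (reactants):
  C-C: 1 × 343 = 343
  C-H: 5 × 424 = 2120
  C-O: 1 × 367 = 367
  O-H: 1 × 481 = 481
  Σ(broken) = 3311 kJ
Bonds formed (products):
  C-H: 4 × 424 = 1696
  C=C: 1 × 602 = 602
  O-H: 2 × 481 = 962
  Σ(formed) = 3260 kJ
ΔH = Σ(broken) − Σ(formed) = 3311 − 3260 = +51 kJ

ΔH ≈ +51 kJ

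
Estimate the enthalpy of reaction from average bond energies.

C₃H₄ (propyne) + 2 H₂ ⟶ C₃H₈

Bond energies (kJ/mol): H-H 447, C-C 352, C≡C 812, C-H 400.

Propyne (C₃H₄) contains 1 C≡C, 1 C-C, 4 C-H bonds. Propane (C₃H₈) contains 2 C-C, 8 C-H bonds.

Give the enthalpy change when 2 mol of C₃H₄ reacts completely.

ΔH = −492 kJ

Bonds broken (reactants):
  C≡C: 1 × 812 = 812
  C-C: 1 × 352 = 352
  C-H: 4 × 400 = 1600
  H-H: 2 × 447 = 894
  Σ(broken) = 3658 kJ
Bonds formed (products):
  C-C: 2 × 352 = 704
  C-H: 8 × 400 = 3200
  Σ(formed) = 3904 kJ
ΔH = Σ(broken) − Σ(formed) = 3658 − 3904 = −246 kJ
For 2× the reaction as written: 2 × (−246) = −492 kJ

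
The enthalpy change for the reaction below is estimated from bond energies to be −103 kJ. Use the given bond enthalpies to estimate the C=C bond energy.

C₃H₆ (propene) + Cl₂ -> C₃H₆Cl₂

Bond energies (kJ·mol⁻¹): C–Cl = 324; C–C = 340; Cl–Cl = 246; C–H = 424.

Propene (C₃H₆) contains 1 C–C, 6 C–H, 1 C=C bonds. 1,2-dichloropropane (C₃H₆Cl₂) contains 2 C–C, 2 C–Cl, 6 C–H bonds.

Let D be the C=C bond energy.
Σ(broken) = 1×340 + 6×424 + 1×D + 1×246 = 3130 + D
Σ(formed) = 2×340 + 2×324 + 6×424 = 3872
ΔH = Σ(broken) − Σ(formed) = (3130 + D) − (3872) = −742 + D
Setting this equal to −103 kJ gives D = 639 kJ/mol.

D(C=C) ≈ 639 kJ/mol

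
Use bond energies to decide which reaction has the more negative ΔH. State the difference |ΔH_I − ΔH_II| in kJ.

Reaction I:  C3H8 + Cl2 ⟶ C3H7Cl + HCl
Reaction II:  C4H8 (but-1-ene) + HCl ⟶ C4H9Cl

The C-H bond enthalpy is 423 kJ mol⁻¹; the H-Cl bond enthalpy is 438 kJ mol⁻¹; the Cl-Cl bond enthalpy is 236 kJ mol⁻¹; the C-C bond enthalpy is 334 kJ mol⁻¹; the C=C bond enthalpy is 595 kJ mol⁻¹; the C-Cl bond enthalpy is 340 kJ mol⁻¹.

Reaction I:
  Bonds broken (reactants):
    C-C: 2 × 334 = 668
    C-H: 8 × 423 = 3384
    Cl-Cl: 1 × 236 = 236
    Σ(broken) = 4288 kJ
  Bonds formed (products):
    C-C: 2 × 334 = 668
    C-Cl: 1 × 340 = 340
    C-H: 7 × 423 = 2961
    H-Cl: 1 × 438 = 438
    Σ(formed) = 4407 kJ
  ΔH_I = 4288 − 4407 = −119 kJ
Reaction II:
  Bonds broken (reactants):
    C-C: 2 × 334 = 668
    C-H: 8 × 423 = 3384
    C=C: 1 × 595 = 595
    H-Cl: 1 × 438 = 438
    Σ(broken) = 5085 kJ
  Bonds formed (products):
    C-C: 3 × 334 = 1002
    C-Cl: 1 × 340 = 340
    C-H: 9 × 423 = 3807
    Σ(formed) = 5149 kJ
  ΔH_II = 5085 − 5149 = −64 kJ
ΔH_I − ΔH_II = −55 kJ, so reaction I has the more negative ΔH; |ΔH_I − ΔH_II| = 55 kJ.

Reaction I, by 55 kJ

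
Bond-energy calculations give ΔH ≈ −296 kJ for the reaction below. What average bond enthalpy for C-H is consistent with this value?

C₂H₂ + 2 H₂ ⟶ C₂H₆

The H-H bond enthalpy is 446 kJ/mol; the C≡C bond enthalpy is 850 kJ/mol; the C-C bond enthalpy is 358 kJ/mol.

Let D be the C-H bond energy.
Σ(broken) = 1×850 + 2×D + 2×446 = 1742 + 2D
Σ(formed) = 1×358 + 6×D = 358 + 6D
ΔH = Σ(broken) − Σ(formed) = (1742 + 2D) − (358 + 6D) = +1384 − 4D
Setting this equal to −296 kJ gives 4D = 1680, so D = 420 kJ/mol.

D(C-H) ≈ 420 kJ/mol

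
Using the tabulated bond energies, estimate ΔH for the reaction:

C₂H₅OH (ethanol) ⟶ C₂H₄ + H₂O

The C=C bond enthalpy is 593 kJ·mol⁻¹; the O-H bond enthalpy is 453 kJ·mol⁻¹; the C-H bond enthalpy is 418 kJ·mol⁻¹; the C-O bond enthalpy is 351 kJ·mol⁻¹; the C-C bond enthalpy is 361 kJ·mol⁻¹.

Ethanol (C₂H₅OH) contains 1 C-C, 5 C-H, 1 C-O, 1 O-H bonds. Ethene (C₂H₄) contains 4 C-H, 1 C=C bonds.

ΔH ≈ +84 kJ

Bonds broken (reactants):
  C-C: 1 × 361 = 361
  C-H: 5 × 418 = 2090
  C-O: 1 × 351 = 351
  O-H: 1 × 453 = 453
  Σ(broken) = 3255 kJ
Bonds formed (products):
  C-H: 4 × 418 = 1672
  C=C: 1 × 593 = 593
  O-H: 2 × 453 = 906
  Σ(formed) = 3171 kJ
ΔH = Σ(broken) − Σ(formed) = 3255 − 3171 = +84 kJ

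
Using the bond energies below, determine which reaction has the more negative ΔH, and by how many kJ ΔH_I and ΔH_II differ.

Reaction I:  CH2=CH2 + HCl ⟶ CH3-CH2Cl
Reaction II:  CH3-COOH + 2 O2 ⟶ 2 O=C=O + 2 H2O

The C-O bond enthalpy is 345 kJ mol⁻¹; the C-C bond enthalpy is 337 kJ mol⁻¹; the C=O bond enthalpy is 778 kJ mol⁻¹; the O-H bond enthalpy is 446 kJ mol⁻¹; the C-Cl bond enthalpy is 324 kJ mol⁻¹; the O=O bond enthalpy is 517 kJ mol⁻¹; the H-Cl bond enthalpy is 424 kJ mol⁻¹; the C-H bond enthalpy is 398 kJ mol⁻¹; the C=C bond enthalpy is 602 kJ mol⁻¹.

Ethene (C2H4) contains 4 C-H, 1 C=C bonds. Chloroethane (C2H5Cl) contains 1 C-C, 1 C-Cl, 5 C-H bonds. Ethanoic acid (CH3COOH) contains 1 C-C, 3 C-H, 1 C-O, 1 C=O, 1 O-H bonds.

Reaction II, by 729 kJ

Reaction I:
  Bonds broken (reactants):
    C-H: 4 × 398 = 1592
    C=C: 1 × 602 = 602
    H-Cl: 1 × 424 = 424
    Σ(broken) = 2618 kJ
  Bonds formed (products):
    C-C: 1 × 337 = 337
    C-Cl: 1 × 324 = 324
    C-H: 5 × 398 = 1990
    Σ(formed) = 2651 kJ
  ΔH_I = 2618 − 2651 = −33 kJ
Reaction II:
  Bonds broken (reactants):
    C-C: 1 × 337 = 337
    C-H: 3 × 398 = 1194
    C-O: 1 × 345 = 345
    C=O: 1 × 778 = 778
    O-H: 1 × 446 = 446
    O=O: 2 × 517 = 1034
    Σ(broken) = 4134 kJ
  Bonds formed (products):
    C=O: 4 × 778 = 3112
    O-H: 4 × 446 = 1784
    Σ(formed) = 4896 kJ
  ΔH_II = 4134 − 4896 = −762 kJ
ΔH_I − ΔH_II = +729 kJ, so reaction II has the more negative ΔH; |ΔH_I − ΔH_II| = 729 kJ.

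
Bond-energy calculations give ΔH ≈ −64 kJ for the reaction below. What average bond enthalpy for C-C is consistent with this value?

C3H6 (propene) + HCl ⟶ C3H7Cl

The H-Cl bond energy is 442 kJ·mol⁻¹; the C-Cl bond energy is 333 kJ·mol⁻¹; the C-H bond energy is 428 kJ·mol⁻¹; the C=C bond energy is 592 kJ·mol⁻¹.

Let D be the C-C bond energy.
Σ(broken) = 1×D + 6×428 + 1×592 + 1×442 = 3602 + D
Σ(formed) = 2×D + 1×333 + 7×428 = 3329 + 2D
ΔH = Σ(broken) − Σ(formed) = (3602 + D) − (3329 + 2D) = +273 − D
Setting this equal to −64 kJ gives D = 337 kJ/mol.

D(C-C) ≈ 337 kJ/mol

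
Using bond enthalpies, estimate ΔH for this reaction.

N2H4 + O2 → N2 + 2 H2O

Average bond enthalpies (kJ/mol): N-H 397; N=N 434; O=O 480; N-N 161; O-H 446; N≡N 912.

Bonds broken (reactants):
  N-H: 4 × 397 = 1588
  N-N: 1 × 161 = 161
  O=O: 1 × 480 = 480
  Σ(broken) = 2229 kJ
Bonds formed (products):
  N≡N: 1 × 912 = 912
  O-H: 4 × 446 = 1784
  Σ(formed) = 2696 kJ
ΔH = Σ(broken) − Σ(formed) = 2229 − 2696 = −467 kJ

ΔH ≈ −467 kJ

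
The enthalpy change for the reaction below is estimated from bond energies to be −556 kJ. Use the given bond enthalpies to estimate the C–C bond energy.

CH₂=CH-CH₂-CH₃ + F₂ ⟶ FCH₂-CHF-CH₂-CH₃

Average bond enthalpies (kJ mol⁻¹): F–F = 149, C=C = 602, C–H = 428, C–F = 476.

Let D be the C–C bond energy.
Σ(broken) = 2×D + 8×428 + 1×602 + 1×149 = 4175 + 2D
Σ(formed) = 3×D + 2×476 + 8×428 = 4376 + 3D
ΔH = Σ(broken) − Σ(formed) = (4175 + 2D) − (4376 + 3D) = −201 − D
Setting this equal to −556 kJ gives D = 355 kJ/mol.

D(C–C) ≈ 355 kJ/mol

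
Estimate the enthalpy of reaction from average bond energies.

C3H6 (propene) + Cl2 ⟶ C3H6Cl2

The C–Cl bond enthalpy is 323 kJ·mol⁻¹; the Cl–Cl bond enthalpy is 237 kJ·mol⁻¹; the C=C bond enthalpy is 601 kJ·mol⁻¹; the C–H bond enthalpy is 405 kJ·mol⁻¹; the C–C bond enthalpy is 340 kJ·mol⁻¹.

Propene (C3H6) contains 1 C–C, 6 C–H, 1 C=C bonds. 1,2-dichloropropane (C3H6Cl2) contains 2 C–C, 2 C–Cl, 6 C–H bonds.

Bonds broken (reactants):
  C–C: 1 × 340 = 340
  C–H: 6 × 405 = 2430
  C=C: 1 × 601 = 601
  Cl–Cl: 1 × 237 = 237
  Σ(broken) = 3608 kJ
Bonds formed (products):
  C–C: 2 × 340 = 680
  C–Cl: 2 × 323 = 646
  C–H: 6 × 405 = 2430
  Σ(formed) = 3756 kJ
ΔH = Σ(broken) − Σ(formed) = 3608 − 3756 = −148 kJ

ΔH ≈ −148 kJ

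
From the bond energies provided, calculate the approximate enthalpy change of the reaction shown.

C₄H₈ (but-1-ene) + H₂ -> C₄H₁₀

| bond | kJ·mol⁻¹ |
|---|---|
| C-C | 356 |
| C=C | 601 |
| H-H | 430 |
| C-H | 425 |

Bonds broken (reactants):
  C-C: 2 × 356 = 712
  C-H: 8 × 425 = 3400
  C=C: 1 × 601 = 601
  H-H: 1 × 430 = 430
  Σ(broken) = 5143 kJ
Bonds formed (products):
  C-C: 3 × 356 = 1068
  C-H: 10 × 425 = 4250
  Σ(formed) = 5318 kJ
ΔH = Σ(broken) − Σ(formed) = 5143 − 5318 = −175 kJ

ΔH ≈ −175 kJ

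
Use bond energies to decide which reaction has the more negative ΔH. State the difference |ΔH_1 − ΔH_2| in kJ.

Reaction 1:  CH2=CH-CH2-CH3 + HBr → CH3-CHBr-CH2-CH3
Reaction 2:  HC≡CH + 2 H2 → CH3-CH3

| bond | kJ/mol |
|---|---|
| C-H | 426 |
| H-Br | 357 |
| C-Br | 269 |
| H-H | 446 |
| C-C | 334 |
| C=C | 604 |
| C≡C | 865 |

Reaction 2, by 213 kJ

Reaction 1:
  Bonds broken (reactants):
    C-C: 2 × 334 = 668
    C-H: 8 × 426 = 3408
    C=C: 1 × 604 = 604
    H-Br: 1 × 357 = 357
    Σ(broken) = 5037 kJ
  Bonds formed (products):
    C-Br: 1 × 269 = 269
    C-C: 3 × 334 = 1002
    C-H: 9 × 426 = 3834
    Σ(formed) = 5105 kJ
  ΔH_1 = 5037 − 5105 = −68 kJ
Reaction 2:
  Bonds broken (reactants):
    C≡C: 1 × 865 = 865
    C-H: 2 × 426 = 852
    H-H: 2 × 446 = 892
    Σ(broken) = 2609 kJ
  Bonds formed (products):
    C-C: 1 × 334 = 334
    C-H: 6 × 426 = 2556
    Σ(formed) = 2890 kJ
  ΔH_2 = 2609 − 2890 = −281 kJ
ΔH_1 − ΔH_2 = +213 kJ, so reaction 2 has the more negative ΔH; |ΔH_1 − ΔH_2| = 213 kJ.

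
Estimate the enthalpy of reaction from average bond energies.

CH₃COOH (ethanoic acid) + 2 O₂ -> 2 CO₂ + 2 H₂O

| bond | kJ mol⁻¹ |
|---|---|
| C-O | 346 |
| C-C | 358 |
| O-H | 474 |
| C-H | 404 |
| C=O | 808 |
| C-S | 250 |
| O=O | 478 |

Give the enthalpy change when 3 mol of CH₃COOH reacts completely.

ΔH = −2922 kJ

Bonds broken (reactants):
  C-C: 1 × 358 = 358
  C-H: 3 × 404 = 1212
  C-O: 1 × 346 = 346
  C=O: 1 × 808 = 808
  O-H: 1 × 474 = 474
  O=O: 2 × 478 = 956
  Σ(broken) = 4154 kJ
Bonds formed (products):
  C=O: 4 × 808 = 3232
  O-H: 4 × 474 = 1896
  Σ(formed) = 5128 kJ
ΔH = Σ(broken) − Σ(formed) = 4154 − 5128 = −974 kJ
For 3× the reaction as written: 3 × (−974) = −2922 kJ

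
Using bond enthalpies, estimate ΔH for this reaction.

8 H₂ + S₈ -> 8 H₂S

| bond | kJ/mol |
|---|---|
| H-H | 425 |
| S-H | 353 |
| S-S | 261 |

ΔH ≈ −160 kJ

Bonds broken (reactants):
  H-H: 8 × 425 = 3400
  S-S: 8 × 261 = 2088
  Σ(broken) = 5488 kJ
Bonds formed (products):
  S-H: 16 × 353 = 5648
  Σ(formed) = 5648 kJ
ΔH = Σ(broken) − Σ(formed) = 5488 − 5648 = −160 kJ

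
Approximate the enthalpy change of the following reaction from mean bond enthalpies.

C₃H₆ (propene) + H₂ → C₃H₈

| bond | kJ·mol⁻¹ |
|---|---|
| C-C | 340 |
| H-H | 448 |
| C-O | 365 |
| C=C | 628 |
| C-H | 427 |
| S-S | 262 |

Bonds broken (reactants):
  C-C: 1 × 340 = 340
  C-H: 6 × 427 = 2562
  C=C: 1 × 628 = 628
  H-H: 1 × 448 = 448
  Σ(broken) = 3978 kJ
Bonds formed (products):
  C-C: 2 × 340 = 680
  C-H: 8 × 427 = 3416
  Σ(formed) = 4096 kJ
ΔH = Σ(broken) − Σ(formed) = 3978 − 4096 = −118 kJ

ΔH ≈ −118 kJ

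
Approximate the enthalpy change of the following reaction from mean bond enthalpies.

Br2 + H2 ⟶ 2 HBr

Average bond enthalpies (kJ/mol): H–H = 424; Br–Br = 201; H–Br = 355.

ΔH ≈ −85 kJ

Bonds broken (reactants):
  Br–Br: 1 × 201 = 201
  H–H: 1 × 424 = 424
  Σ(broken) = 625 kJ
Bonds formed (products):
  H–Br: 2 × 355 = 710
  Σ(formed) = 710 kJ
ΔH = Σ(broken) − Σ(formed) = 625 − 710 = −85 kJ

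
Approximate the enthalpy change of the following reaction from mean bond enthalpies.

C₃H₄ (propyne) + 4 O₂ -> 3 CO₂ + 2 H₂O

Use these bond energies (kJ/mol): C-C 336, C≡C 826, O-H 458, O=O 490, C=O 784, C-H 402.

ΔH ≈ −1806 kJ

Bonds broken (reactants):
  C≡C: 1 × 826 = 826
  C-C: 1 × 336 = 336
  C-H: 4 × 402 = 1608
  O=O: 4 × 490 = 1960
  Σ(broken) = 4730 kJ
Bonds formed (products):
  C=O: 6 × 784 = 4704
  O-H: 4 × 458 = 1832
  Σ(formed) = 6536 kJ
ΔH = Σ(broken) − Σ(formed) = 4730 − 6536 = −1806 kJ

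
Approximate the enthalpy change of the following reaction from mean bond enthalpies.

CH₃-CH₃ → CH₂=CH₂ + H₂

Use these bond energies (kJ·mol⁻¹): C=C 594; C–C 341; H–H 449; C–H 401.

Bonds broken (reactants):
  C–C: 1 × 341 = 341
  C–H: 6 × 401 = 2406
  Σ(broken) = 2747 kJ
Bonds formed (products):
  C–H: 4 × 401 = 1604
  C=C: 1 × 594 = 594
  H–H: 1 × 449 = 449
  Σ(formed) = 2647 kJ
ΔH = Σ(broken) − Σ(formed) = 2747 − 2647 = +100 kJ

ΔH ≈ +100 kJ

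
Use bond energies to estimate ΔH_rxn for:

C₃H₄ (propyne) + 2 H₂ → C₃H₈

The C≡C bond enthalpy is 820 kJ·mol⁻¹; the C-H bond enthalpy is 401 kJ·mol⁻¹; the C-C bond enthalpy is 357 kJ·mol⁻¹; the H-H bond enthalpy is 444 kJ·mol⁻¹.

Bonds broken (reactants):
  C≡C: 1 × 820 = 820
  C-C: 1 × 357 = 357
  C-H: 4 × 401 = 1604
  H-H: 2 × 444 = 888
  Σ(broken) = 3669 kJ
Bonds formed (products):
  C-C: 2 × 357 = 714
  C-H: 8 × 401 = 3208
  Σ(formed) = 3922 kJ
ΔH = Σ(broken) − Σ(formed) = 3669 − 3922 = −253 kJ

ΔH ≈ −253 kJ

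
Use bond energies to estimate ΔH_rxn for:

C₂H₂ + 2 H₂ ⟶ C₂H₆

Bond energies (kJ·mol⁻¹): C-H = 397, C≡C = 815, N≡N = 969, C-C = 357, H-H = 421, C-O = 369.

Bonds broken (reactants):
  C≡C: 1 × 815 = 815
  C-H: 2 × 397 = 794
  H-H: 2 × 421 = 842
  Σ(broken) = 2451 kJ
Bonds formed (products):
  C-C: 1 × 357 = 357
  C-H: 6 × 397 = 2382
  Σ(formed) = 2739 kJ
ΔH = Σ(broken) − Σ(formed) = 2451 − 2739 = −288 kJ

ΔH ≈ −288 kJ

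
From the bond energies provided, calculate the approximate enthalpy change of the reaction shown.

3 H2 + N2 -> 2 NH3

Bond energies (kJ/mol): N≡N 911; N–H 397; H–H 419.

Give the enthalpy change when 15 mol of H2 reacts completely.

ΔH = −1070 kJ

Bonds broken (reactants):
  H–H: 3 × 419 = 1257
  N≡N: 1 × 911 = 911
  Σ(broken) = 2168 kJ
Bonds formed (products):
  N–H: 6 × 397 = 2382
  Σ(formed) = 2382 kJ
ΔH = Σ(broken) − Σ(formed) = 2168 − 2382 = −214 kJ
For 5× the reaction as written: 5 × (−214) = −1070 kJ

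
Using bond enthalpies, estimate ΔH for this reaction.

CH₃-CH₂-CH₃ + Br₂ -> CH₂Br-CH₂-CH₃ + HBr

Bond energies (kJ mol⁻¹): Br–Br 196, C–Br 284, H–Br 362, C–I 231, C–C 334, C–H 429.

Bonds broken (reactants):
  Br–Br: 1 × 196 = 196
  C–C: 2 × 334 = 668
  C–H: 8 × 429 = 3432
  Σ(broken) = 4296 kJ
Bonds formed (products):
  C–Br: 1 × 284 = 284
  C–C: 2 × 334 = 668
  C–H: 7 × 429 = 3003
  H–Br: 1 × 362 = 362
  Σ(formed) = 4317 kJ
ΔH = Σ(broken) − Σ(formed) = 4296 − 4317 = −21 kJ

ΔH ≈ −21 kJ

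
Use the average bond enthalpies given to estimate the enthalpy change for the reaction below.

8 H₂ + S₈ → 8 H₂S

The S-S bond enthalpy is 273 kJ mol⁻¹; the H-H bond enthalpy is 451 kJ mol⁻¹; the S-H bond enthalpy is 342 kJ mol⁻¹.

ΔH ≈ +320 kJ

Bonds broken (reactants):
  H-H: 8 × 451 = 3608
  S-S: 8 × 273 = 2184
  Σ(broken) = 5792 kJ
Bonds formed (products):
  S-H: 16 × 342 = 5472
  Σ(formed) = 5472 kJ
ΔH = Σ(broken) − Σ(formed) = 5792 − 5472 = +320 kJ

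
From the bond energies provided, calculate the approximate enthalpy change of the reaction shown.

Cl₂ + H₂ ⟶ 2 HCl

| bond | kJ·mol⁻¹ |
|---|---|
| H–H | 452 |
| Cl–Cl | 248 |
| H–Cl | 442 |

ΔH ≈ −184 kJ

Bonds broken (reactants):
  Cl–Cl: 1 × 248 = 248
  H–H: 1 × 452 = 452
  Σ(broken) = 700 kJ
Bonds formed (products):
  H–Cl: 2 × 442 = 884
  Σ(formed) = 884 kJ
ΔH = Σ(broken) − Σ(formed) = 700 − 884 = −184 kJ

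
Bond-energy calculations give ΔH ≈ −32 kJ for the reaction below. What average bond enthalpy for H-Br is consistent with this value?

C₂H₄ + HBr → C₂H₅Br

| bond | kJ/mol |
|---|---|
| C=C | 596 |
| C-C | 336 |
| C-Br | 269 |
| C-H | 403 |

Let D be the H-Br bond energy.
Σ(broken) = 4×403 + 1×596 + 1×D = 2208 + D
Σ(formed) = 1×269 + 1×336 + 5×403 = 2620
ΔH = Σ(broken) − Σ(formed) = (2208 + D) − (2620) = −412 + D
Setting this equal to −32 kJ gives D = 380 kJ/mol.

D(H-Br) ≈ 380 kJ/mol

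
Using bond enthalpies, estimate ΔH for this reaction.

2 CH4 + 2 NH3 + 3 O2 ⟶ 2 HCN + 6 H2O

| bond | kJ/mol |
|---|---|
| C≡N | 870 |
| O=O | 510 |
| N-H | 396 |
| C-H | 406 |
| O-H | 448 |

Bonds broken (reactants):
  C-H: 8 × 406 = 3248
  N-H: 6 × 396 = 2376
  O=O: 3 × 510 = 1530
  Σ(broken) = 7154 kJ
Bonds formed (products):
  C≡N: 2 × 870 = 1740
  C-H: 2 × 406 = 812
  O-H: 12 × 448 = 5376
  Σ(formed) = 7928 kJ
ΔH = Σ(broken) − Σ(formed) = 7154 − 7928 = −774 kJ

ΔH ≈ −774 kJ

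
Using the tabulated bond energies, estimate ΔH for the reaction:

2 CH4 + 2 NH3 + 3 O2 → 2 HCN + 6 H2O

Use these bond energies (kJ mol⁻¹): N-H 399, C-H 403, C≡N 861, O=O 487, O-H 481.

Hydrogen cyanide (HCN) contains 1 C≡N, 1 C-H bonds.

Bonds broken (reactants):
  C-H: 8 × 403 = 3224
  N-H: 6 × 399 = 2394
  O=O: 3 × 487 = 1461
  Σ(broken) = 7079 kJ
Bonds formed (products):
  C≡N: 2 × 861 = 1722
  C-H: 2 × 403 = 806
  O-H: 12 × 481 = 5772
  Σ(formed) = 8300 kJ
ΔH = Σ(broken) − Σ(formed) = 7079 − 8300 = −1221 kJ

ΔH ≈ −1221 kJ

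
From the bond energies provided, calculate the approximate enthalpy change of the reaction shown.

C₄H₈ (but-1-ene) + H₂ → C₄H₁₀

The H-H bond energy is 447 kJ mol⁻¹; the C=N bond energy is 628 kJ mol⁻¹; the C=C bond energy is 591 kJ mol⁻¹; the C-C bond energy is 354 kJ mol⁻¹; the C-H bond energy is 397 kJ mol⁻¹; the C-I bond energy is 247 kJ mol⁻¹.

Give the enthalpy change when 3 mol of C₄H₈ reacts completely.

ΔH = −330 kJ

Bonds broken (reactants):
  C-C: 2 × 354 = 708
  C-H: 8 × 397 = 3176
  C=C: 1 × 591 = 591
  H-H: 1 × 447 = 447
  Σ(broken) = 4922 kJ
Bonds formed (products):
  C-C: 3 × 354 = 1062
  C-H: 10 × 397 = 3970
  Σ(formed) = 5032 kJ
ΔH = Σ(broken) − Σ(formed) = 4922 − 5032 = −110 kJ
For 3× the reaction as written: 3 × (−110) = −330 kJ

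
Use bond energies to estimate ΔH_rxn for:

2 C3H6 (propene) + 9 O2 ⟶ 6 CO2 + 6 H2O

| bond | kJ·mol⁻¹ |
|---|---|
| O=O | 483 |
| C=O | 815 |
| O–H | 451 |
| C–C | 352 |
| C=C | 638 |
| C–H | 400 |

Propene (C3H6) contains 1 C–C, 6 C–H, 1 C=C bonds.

ΔH ≈ −4065 kJ

Bonds broken (reactants):
  C–C: 2 × 352 = 704
  C–H: 12 × 400 = 4800
  C=C: 2 × 638 = 1276
  O=O: 9 × 483 = 4347
  Σ(broken) = 11127 kJ
Bonds formed (products):
  C=O: 12 × 815 = 9780
  O–H: 12 × 451 = 5412
  Σ(formed) = 15192 kJ
ΔH = Σ(broken) − Σ(formed) = 11127 − 15192 = −4065 kJ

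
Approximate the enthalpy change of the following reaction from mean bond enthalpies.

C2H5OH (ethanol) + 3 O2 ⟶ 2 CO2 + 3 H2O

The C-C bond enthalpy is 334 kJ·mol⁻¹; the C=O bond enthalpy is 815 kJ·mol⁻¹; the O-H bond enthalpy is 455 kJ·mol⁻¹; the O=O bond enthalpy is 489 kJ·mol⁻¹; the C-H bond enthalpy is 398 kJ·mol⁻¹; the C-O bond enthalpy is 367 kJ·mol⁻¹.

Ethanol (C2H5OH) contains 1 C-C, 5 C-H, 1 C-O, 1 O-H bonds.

Bonds broken (reactants):
  C-C: 1 × 334 = 334
  C-H: 5 × 398 = 1990
  C-O: 1 × 367 = 367
  O-H: 1 × 455 = 455
  O=O: 3 × 489 = 1467
  Σ(broken) = 4613 kJ
Bonds formed (products):
  C=O: 4 × 815 = 3260
  O-H: 6 × 455 = 2730
  Σ(formed) = 5990 kJ
ΔH = Σ(broken) − Σ(formed) = 4613 − 5990 = −1377 kJ

ΔH ≈ −1377 kJ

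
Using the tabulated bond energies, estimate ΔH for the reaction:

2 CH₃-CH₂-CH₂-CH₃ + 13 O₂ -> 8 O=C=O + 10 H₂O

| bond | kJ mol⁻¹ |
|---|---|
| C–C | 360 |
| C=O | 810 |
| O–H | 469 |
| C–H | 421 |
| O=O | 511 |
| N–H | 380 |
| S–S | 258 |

Bonds broken (reactants):
  C–C: 6 × 360 = 2160
  C–H: 20 × 421 = 8420
  O=O: 13 × 511 = 6643
  Σ(broken) = 17223 kJ
Bonds formed (products):
  C=O: 16 × 810 = 12960
  O–H: 20 × 469 = 9380
  Σ(formed) = 22340 kJ
ΔH = Σ(broken) − Σ(formed) = 17223 − 22340 = −5117 kJ

ΔH ≈ −5117 kJ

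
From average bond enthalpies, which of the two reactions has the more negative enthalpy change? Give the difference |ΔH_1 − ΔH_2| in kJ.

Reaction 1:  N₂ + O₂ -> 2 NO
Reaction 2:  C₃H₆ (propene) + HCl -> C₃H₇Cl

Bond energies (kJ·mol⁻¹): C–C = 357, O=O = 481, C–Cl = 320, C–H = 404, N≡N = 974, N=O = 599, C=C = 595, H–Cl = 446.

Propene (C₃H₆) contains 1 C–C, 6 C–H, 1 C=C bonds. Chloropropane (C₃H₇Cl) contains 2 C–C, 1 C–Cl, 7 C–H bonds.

Reaction 1:
  Bonds broken (reactants):
    N≡N: 1 × 974 = 974
    O=O: 1 × 481 = 481
    Σ(broken) = 1455 kJ
  Bonds formed (products):
    N=O: 2 × 599 = 1198
    Σ(formed) = 1198 kJ
  ΔH_1 = 1455 − 1198 = +257 kJ
Reaction 2:
  Bonds broken (reactants):
    C–C: 1 × 357 = 357
    C–H: 6 × 404 = 2424
    C=C: 1 × 595 = 595
    H–Cl: 1 × 446 = 446
    Σ(broken) = 3822 kJ
  Bonds formed (products):
    C–C: 2 × 357 = 714
    C–Cl: 1 × 320 = 320
    C–H: 7 × 404 = 2828
    Σ(formed) = 3862 kJ
  ΔH_2 = 3822 − 3862 = −40 kJ
ΔH_1 − ΔH_2 = +297 kJ, so reaction 2 has the more negative ΔH; |ΔH_1 − ΔH_2| = 297 kJ.

Reaction 2, by 297 kJ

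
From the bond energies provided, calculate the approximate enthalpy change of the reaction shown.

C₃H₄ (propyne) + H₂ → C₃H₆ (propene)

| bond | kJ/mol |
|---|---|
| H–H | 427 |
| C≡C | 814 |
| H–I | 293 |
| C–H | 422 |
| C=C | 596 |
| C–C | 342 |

Bonds broken (reactants):
  C≡C: 1 × 814 = 814
  C–C: 1 × 342 = 342
  C–H: 4 × 422 = 1688
  H–H: 1 × 427 = 427
  Σ(broken) = 3271 kJ
Bonds formed (products):
  C–C: 1 × 342 = 342
  C–H: 6 × 422 = 2532
  C=C: 1 × 596 = 596
  Σ(formed) = 3470 kJ
ΔH = Σ(broken) − Σ(formed) = 3271 − 3470 = −199 kJ

ΔH ≈ −199 kJ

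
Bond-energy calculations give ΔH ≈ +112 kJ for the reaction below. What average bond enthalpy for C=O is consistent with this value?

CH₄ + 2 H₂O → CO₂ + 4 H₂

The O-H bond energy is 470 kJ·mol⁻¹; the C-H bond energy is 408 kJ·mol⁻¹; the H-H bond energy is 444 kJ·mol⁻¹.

D(C=O) ≈ 812 kJ/mol

Let D be the C=O bond energy.
Σ(broken) = 4×408 + 4×470 = 3512
Σ(formed) = 2×D + 4×444 = 1776 + 2D
ΔH = Σ(broken) − Σ(formed) = (3512) − (1776 + 2D) = +1736 − 2D
Setting this equal to +112 kJ gives 2D = 1624, so D = 812 kJ/mol.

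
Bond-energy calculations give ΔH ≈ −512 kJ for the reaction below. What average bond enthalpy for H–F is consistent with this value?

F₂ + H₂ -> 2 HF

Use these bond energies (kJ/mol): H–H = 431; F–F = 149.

D(H–F) ≈ 546 kJ/mol

Let D be the H–F bond energy.
Σ(broken) = 1×149 + 1×431 = 580
Σ(formed) = 2×D = 2D
ΔH = Σ(broken) − Σ(formed) = (580) − (2D) = +580 − 2D
Setting this equal to −512 kJ gives 2D = 1092, so D = 546 kJ/mol.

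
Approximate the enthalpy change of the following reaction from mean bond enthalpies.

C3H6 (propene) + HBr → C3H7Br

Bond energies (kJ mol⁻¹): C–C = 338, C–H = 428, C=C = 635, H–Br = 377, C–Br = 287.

ΔH ≈ −41 kJ

Bonds broken (reactants):
  C–C: 1 × 338 = 338
  C–H: 6 × 428 = 2568
  C=C: 1 × 635 = 635
  H–Br: 1 × 377 = 377
  Σ(broken) = 3918 kJ
Bonds formed (products):
  C–Br: 1 × 287 = 287
  C–C: 2 × 338 = 676
  C–H: 7 × 428 = 2996
  Σ(formed) = 3959 kJ
ΔH = Σ(broken) − Σ(formed) = 3918 − 3959 = −41 kJ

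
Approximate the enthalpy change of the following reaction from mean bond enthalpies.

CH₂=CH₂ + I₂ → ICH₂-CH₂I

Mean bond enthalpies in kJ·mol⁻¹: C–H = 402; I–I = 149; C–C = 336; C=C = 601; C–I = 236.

Bonds broken (reactants):
  C–H: 4 × 402 = 1608
  C=C: 1 × 601 = 601
  I–I: 1 × 149 = 149
  Σ(broken) = 2358 kJ
Bonds formed (products):
  C–C: 1 × 336 = 336
  C–H: 4 × 402 = 1608
  C–I: 2 × 236 = 472
  Σ(formed) = 2416 kJ
ΔH = Σ(broken) − Σ(formed) = 2358 − 2416 = −58 kJ

ΔH ≈ −58 kJ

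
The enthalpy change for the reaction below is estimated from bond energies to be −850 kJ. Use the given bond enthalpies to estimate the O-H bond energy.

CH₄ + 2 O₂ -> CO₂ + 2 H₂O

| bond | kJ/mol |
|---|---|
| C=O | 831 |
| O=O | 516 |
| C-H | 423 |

D(O-H) ≈ 478 kJ/mol

Let D be the O-H bond energy.
Σ(broken) = 4×423 + 2×516 = 2724
Σ(formed) = 2×831 + 4×D = 1662 + 4D
ΔH = Σ(broken) − Σ(formed) = (2724) − (1662 + 4D) = +1062 − 4D
Setting this equal to −850 kJ gives 4D = 1912, so D = 478 kJ/mol.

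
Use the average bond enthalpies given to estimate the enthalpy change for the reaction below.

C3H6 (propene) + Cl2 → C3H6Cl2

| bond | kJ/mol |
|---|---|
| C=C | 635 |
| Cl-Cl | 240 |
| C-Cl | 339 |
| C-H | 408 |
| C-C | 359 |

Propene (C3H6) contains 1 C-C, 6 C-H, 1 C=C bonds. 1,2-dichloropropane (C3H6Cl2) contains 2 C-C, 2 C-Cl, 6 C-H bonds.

Bonds broken (reactants):
  C-C: 1 × 359 = 359
  C-H: 6 × 408 = 2448
  C=C: 1 × 635 = 635
  Cl-Cl: 1 × 240 = 240
  Σ(broken) = 3682 kJ
Bonds formed (products):
  C-C: 2 × 359 = 718
  C-Cl: 2 × 339 = 678
  C-H: 6 × 408 = 2448
  Σ(formed) = 3844 kJ
ΔH = Σ(broken) − Σ(formed) = 3682 − 3844 = −162 kJ

ΔH ≈ −162 kJ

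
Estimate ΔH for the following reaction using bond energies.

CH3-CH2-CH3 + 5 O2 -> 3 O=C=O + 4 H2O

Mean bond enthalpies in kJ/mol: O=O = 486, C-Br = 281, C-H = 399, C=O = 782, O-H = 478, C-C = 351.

Bonds broken (reactants):
  C-C: 2 × 351 = 702
  C-H: 8 × 399 = 3192
  O=O: 5 × 486 = 2430
  Σ(broken) = 6324 kJ
Bonds formed (products):
  C=O: 6 × 782 = 4692
  O-H: 8 × 478 = 3824
  Σ(formed) = 8516 kJ
ΔH = Σ(broken) − Σ(formed) = 6324 − 8516 = −2192 kJ

ΔH ≈ −2192 kJ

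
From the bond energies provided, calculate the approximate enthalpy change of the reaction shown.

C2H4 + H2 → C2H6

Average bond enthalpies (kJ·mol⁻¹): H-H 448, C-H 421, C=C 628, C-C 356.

Bonds broken (reactants):
  C-H: 4 × 421 = 1684
  C=C: 1 × 628 = 628
  H-H: 1 × 448 = 448
  Σ(broken) = 2760 kJ
Bonds formed (products):
  C-C: 1 × 356 = 356
  C-H: 6 × 421 = 2526
  Σ(formed) = 2882 kJ
ΔH = Σ(broken) − Σ(formed) = 2760 − 2882 = −122 kJ

ΔH ≈ −122 kJ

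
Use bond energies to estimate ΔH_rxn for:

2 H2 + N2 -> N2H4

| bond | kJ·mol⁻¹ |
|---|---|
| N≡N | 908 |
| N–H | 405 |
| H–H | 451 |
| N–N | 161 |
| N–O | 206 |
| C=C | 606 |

Bonds broken (reactants):
  H–H: 2 × 451 = 902
  N≡N: 1 × 908 = 908
  Σ(broken) = 1810 kJ
Bonds formed (products):
  N–H: 4 × 405 = 1620
  N–N: 1 × 161 = 161
  Σ(formed) = 1781 kJ
ΔH = Σ(broken) − Σ(formed) = 1810 − 1781 = +29 kJ

ΔH ≈ +29 kJ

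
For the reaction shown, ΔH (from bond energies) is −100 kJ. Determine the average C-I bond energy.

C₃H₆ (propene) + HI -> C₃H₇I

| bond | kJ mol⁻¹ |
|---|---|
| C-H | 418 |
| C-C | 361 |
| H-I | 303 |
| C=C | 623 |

Let D be the C-I bond energy.
Σ(broken) = 1×361 + 6×418 + 1×623 + 1×303 = 3795
Σ(formed) = 2×361 + 7×418 + 1×D = 3648 + D
ΔH = Σ(broken) − Σ(formed) = (3795) − (3648 + D) = +147 − D
Setting this equal to −100 kJ gives D = 247 kJ/mol.

D(C-I) ≈ 247 kJ/mol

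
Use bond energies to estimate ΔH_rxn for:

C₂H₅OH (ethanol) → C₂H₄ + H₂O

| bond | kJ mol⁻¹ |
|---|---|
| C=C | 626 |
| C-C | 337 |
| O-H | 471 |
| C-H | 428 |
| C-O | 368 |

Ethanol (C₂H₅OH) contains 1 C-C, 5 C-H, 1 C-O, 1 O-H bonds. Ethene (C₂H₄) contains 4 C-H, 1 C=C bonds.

Bonds broken (reactants):
  C-C: 1 × 337 = 337
  C-H: 5 × 428 = 2140
  C-O: 1 × 368 = 368
  O-H: 1 × 471 = 471
  Σ(broken) = 3316 kJ
Bonds formed (products):
  C-H: 4 × 428 = 1712
  C=C: 1 × 626 = 626
  O-H: 2 × 471 = 942
  Σ(formed) = 3280 kJ
ΔH = Σ(broken) − Σ(formed) = 3316 − 3280 = +36 kJ

ΔH ≈ +36 kJ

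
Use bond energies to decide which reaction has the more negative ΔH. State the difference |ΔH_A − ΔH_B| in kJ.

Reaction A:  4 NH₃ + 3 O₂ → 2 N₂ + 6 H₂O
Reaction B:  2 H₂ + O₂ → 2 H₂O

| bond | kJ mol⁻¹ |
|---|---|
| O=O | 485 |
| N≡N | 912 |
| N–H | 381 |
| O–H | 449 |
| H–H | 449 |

Reaction A:
  Bonds broken (reactants):
    N–H: 12 × 381 = 4572
    O=O: 3 × 485 = 1455
    Σ(broken) = 6027 kJ
  Bonds formed (products):
    N≡N: 2 × 912 = 1824
    O–H: 12 × 449 = 5388
    Σ(formed) = 7212 kJ
  ΔH_A = 6027 − 7212 = −1185 kJ
Reaction B:
  Bonds broken (reactants):
    H–H: 2 × 449 = 898
    O=O: 1 × 485 = 485
    Σ(broken) = 1383 kJ
  Bonds formed (products):
    O–H: 4 × 449 = 1796
    Σ(formed) = 1796 kJ
  ΔH_B = 1383 − 1796 = −413 kJ
ΔH_A − ΔH_B = −772 kJ, so reaction A has the more negative ΔH; |ΔH_A − ΔH_B| = 772 kJ.

Reaction A, by 772 kJ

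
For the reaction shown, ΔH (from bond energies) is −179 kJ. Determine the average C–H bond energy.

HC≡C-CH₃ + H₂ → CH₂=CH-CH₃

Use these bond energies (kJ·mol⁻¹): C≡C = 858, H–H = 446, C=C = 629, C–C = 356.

D(C–H) ≈ 427 kJ/mol

Let D be the C–H bond energy.
Σ(broken) = 1×858 + 1×356 + 4×D + 1×446 = 1660 + 4D
Σ(formed) = 1×356 + 6×D + 1×629 = 985 + 6D
ΔH = Σ(broken) − Σ(formed) = (1660 + 4D) − (985 + 6D) = +675 − 2D
Setting this equal to −179 kJ gives 2D = 854, so D = 427 kJ/mol.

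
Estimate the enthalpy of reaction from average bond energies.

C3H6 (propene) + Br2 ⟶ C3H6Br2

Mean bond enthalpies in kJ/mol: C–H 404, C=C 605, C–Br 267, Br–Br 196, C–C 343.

Bonds broken (reactants):
  Br–Br: 1 × 196 = 196
  C–C: 1 × 343 = 343
  C–H: 6 × 404 = 2424
  C=C: 1 × 605 = 605
  Σ(broken) = 3568 kJ
Bonds formed (products):
  C–Br: 2 × 267 = 534
  C–C: 2 × 343 = 686
  C–H: 6 × 404 = 2424
  Σ(formed) = 3644 kJ
ΔH = Σ(broken) − Σ(formed) = 3568 − 3644 = −76 kJ

ΔH ≈ −76 kJ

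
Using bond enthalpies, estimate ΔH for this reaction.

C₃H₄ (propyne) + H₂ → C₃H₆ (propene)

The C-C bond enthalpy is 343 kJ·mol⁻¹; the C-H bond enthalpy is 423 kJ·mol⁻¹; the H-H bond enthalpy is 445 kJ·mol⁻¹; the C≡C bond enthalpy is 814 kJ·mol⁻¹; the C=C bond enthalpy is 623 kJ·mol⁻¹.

ΔH ≈ −210 kJ

Bonds broken (reactants):
  C≡C: 1 × 814 = 814
  C-C: 1 × 343 = 343
  C-H: 4 × 423 = 1692
  H-H: 1 × 445 = 445
  Σ(broken) = 3294 kJ
Bonds formed (products):
  C-C: 1 × 343 = 343
  C-H: 6 × 423 = 2538
  C=C: 1 × 623 = 623
  Σ(formed) = 3504 kJ
ΔH = Σ(broken) − Σ(formed) = 3294 − 3504 = −210 kJ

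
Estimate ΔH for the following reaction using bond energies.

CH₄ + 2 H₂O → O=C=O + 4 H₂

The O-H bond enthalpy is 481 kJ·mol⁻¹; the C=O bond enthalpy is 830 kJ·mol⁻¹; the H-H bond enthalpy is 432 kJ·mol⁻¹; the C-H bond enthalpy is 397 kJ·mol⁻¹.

ΔH ≈ +124 kJ

Bonds broken (reactants):
  C-H: 4 × 397 = 1588
  O-H: 4 × 481 = 1924
  Σ(broken) = 3512 kJ
Bonds formed (products):
  C=O: 2 × 830 = 1660
  H-H: 4 × 432 = 1728
  Σ(formed) = 3388 kJ
ΔH = Σ(broken) − Σ(formed) = 3512 − 3388 = +124 kJ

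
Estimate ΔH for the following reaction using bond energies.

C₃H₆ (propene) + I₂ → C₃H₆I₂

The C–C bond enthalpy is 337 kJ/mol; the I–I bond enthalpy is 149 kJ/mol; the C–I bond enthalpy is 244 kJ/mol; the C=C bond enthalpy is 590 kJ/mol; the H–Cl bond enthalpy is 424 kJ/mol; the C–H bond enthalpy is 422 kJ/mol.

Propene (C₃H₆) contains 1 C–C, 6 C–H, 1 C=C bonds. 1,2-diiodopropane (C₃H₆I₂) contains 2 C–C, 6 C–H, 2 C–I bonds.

Bonds broken (reactants):
  C–C: 1 × 337 = 337
  C–H: 6 × 422 = 2532
  C=C: 1 × 590 = 590
  I–I: 1 × 149 = 149
  Σ(broken) = 3608 kJ
Bonds formed (products):
  C–C: 2 × 337 = 674
  C–H: 6 × 422 = 2532
  C–I: 2 × 244 = 488
  Σ(formed) = 3694 kJ
ΔH = Σ(broken) − Σ(formed) = 3608 − 3694 = −86 kJ

ΔH ≈ −86 kJ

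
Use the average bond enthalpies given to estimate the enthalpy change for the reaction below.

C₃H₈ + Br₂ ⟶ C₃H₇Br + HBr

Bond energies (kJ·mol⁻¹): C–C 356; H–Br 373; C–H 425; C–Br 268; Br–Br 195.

ΔH ≈ −21 kJ

Bonds broken (reactants):
  Br–Br: 1 × 195 = 195
  C–C: 2 × 356 = 712
  C–H: 8 × 425 = 3400
  Σ(broken) = 4307 kJ
Bonds formed (products):
  C–Br: 1 × 268 = 268
  C–C: 2 × 356 = 712
  C–H: 7 × 425 = 2975
  H–Br: 1 × 373 = 373
  Σ(formed) = 4328 kJ
ΔH = Σ(broken) − Σ(formed) = 4307 − 4328 = −21 kJ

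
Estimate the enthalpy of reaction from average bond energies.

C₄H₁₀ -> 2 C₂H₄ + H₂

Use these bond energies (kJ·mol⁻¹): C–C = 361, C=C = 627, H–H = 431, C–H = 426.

Bonds broken (reactants):
  C–C: 3 × 361 = 1083
  C–H: 10 × 426 = 4260
  Σ(broken) = 5343 kJ
Bonds formed (products):
  C–H: 8 × 426 = 3408
  C=C: 2 × 627 = 1254
  H–H: 1 × 431 = 431
  Σ(formed) = 5093 kJ
ΔH = Σ(broken) − Σ(formed) = 5343 − 5093 = +250 kJ

ΔH ≈ +250 kJ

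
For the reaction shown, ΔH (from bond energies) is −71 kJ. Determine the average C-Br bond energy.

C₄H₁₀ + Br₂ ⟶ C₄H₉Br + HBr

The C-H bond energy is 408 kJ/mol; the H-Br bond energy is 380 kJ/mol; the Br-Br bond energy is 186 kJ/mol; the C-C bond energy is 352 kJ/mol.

D(C-Br) ≈ 285 kJ/mol

Let D be the C-Br bond energy.
Σ(broken) = 1×186 + 3×352 + 10×408 = 5322
Σ(formed) = 1×D + 3×352 + 9×408 + 1×380 = 5108 + D
ΔH = Σ(broken) − Σ(formed) = (5322) − (5108 + D) = +214 − D
Setting this equal to −71 kJ gives D = 285 kJ/mol.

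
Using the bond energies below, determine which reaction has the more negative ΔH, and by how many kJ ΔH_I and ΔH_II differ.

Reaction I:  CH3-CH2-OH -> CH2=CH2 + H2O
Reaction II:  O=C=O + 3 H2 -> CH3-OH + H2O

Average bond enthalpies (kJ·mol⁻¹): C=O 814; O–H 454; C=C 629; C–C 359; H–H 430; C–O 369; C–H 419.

Reaction II, by 134 kJ

Reaction I:
  Bonds broken (reactants):
    C–C: 1 × 359 = 359
    C–H: 5 × 419 = 2095
    C–O: 1 × 369 = 369
    O–H: 1 × 454 = 454
    Σ(broken) = 3277 kJ
  Bonds formed (products):
    C–H: 4 × 419 = 1676
    C=C: 1 × 629 = 629
    O–H: 2 × 454 = 908
    Σ(formed) = 3213 kJ
  ΔH_I = 3277 − 3213 = +64 kJ
Reaction II:
  Bonds broken (reactants):
    C=O: 2 × 814 = 1628
    H–H: 3 × 430 = 1290
    Σ(broken) = 2918 kJ
  Bonds formed (products):
    C–H: 3 × 419 = 1257
    C–O: 1 × 369 = 369
    O–H: 3 × 454 = 1362
    Σ(formed) = 2988 kJ
  ΔH_II = 2918 − 2988 = −70 kJ
ΔH_I − ΔH_II = +134 kJ, so reaction II has the more negative ΔH; |ΔH_I − ΔH_II| = 134 kJ.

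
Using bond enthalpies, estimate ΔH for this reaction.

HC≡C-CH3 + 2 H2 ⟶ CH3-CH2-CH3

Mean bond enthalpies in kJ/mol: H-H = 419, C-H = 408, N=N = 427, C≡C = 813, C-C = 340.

ΔH ≈ −321 kJ

Bonds broken (reactants):
  C≡C: 1 × 813 = 813
  C-C: 1 × 340 = 340
  C-H: 4 × 408 = 1632
  H-H: 2 × 419 = 838
  Σ(broken) = 3623 kJ
Bonds formed (products):
  C-C: 2 × 340 = 680
  C-H: 8 × 408 = 3264
  Σ(formed) = 3944 kJ
ΔH = Σ(broken) − Σ(formed) = 3623 − 3944 = −321 kJ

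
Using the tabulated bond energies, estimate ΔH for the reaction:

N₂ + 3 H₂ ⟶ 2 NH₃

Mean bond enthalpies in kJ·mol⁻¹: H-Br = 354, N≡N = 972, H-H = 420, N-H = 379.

Bonds broken (reactants):
  H-H: 3 × 420 = 1260
  N≡N: 1 × 972 = 972
  Σ(broken) = 2232 kJ
Bonds formed (products):
  N-H: 6 × 379 = 2274
  Σ(formed) = 2274 kJ
ΔH = Σ(broken) − Σ(formed) = 2232 − 2274 = −42 kJ

ΔH ≈ −42 kJ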